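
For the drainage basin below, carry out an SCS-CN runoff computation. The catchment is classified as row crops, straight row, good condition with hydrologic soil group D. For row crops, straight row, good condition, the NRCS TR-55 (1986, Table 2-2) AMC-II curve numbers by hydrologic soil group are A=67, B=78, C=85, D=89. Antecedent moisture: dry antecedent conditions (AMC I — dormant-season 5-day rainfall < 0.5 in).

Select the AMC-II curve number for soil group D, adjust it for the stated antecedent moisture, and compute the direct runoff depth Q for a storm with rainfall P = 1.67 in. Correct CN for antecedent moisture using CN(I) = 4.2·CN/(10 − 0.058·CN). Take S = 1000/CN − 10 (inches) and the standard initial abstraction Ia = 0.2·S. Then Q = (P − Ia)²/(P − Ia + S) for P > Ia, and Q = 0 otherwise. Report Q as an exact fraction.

Q = 40853707129/140571788700 in ≈ 0.291 in

NRCS table: row crops, straight row, good condition, soil group D → CN(II) = 89
Dry (AMC I): CN(I) = 4.2·89/(10 − 0.058·89) = (1869/5)/(2419/500) = 186900/2419 ≈ 77.263
Retention S: 1000/CN − 10 with CN=77.263 → S = 5500/1869 ≈ 2.943 in
Ia = 0.2S: 0.2·2.943 = 0.589 in (exactly 1100/1869)
Excess rainfall: 1.670 − 0.589 = 1.081 in; P > Ia so Q > 0
Runoff Q = (P−Ia)²/(P−Ia+S) = (1.081)²/(1.081+2.943) = 40853707129/140571788700 ≈ 0.291 in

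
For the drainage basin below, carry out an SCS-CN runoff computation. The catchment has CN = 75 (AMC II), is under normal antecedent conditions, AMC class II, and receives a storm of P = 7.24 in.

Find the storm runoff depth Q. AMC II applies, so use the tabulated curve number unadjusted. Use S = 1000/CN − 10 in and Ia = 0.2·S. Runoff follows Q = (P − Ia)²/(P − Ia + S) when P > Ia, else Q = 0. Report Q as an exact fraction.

Q = 243049/55725 in ≈ 4.362 in

CN(II) = 75; AMC II needs no correction.
Max retention: S = 1000/75 − 10 = 10/3 in (≈ 3.333 in)
Ia = 0.2·(10/3) = 2/3 in ≈ 0.667 in
Excess rainfall: 7.240 − 0.667 = 6.573 in; P > Ia so Q > 0
Q: (493/75)² ÷ (743/75) = 243049/55725 in (≈ 4.362 in)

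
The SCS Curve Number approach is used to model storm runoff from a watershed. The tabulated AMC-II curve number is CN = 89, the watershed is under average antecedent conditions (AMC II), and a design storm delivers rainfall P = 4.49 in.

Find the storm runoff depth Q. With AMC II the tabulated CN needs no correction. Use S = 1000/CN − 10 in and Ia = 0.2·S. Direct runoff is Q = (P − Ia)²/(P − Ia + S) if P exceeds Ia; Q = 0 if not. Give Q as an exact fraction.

CN(II) = 89; AMC II needs no correction.
Retention S: 1000/CN − 10 with CN=89.000 → S = 110/89 ≈ 1.236 in
Ia = 0.2S: 0.2·1.236 = 0.247 in (exactly 22/89)
P − Ia = 4.490 − 0.247 = 37761/8900 ≈ 4.243 in (> 0, runoff occurs)
Runoff Q = (P−Ia)²/(P−Ia+S) = (4.243)²/(4.243+1.236) = 1425893121/433972900 ≈ 3.286 in

Q = 1425893121/433972900 in ≈ 3.286 in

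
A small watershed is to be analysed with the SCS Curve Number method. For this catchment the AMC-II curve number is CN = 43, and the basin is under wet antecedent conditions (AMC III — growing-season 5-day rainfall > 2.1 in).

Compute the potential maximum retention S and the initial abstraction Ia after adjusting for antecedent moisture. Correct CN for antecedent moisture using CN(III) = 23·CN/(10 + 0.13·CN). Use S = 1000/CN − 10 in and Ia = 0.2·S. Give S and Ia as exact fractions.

S = 5700/989 in ≈ 5.763 in; Ia = 1140/989 in ≈ 1.153 in

CN(III) from CN(II)=43: (23·43)/(10 + 0.13·43) = 98900/1559 ≈ 63.438
Retention S: 1000/CN − 10 with CN=63.438 → S = 5700/989 ≈ 5.763 in
Ia = 0.2·(5700/989) = 1140/989 in ≈ 1.153 in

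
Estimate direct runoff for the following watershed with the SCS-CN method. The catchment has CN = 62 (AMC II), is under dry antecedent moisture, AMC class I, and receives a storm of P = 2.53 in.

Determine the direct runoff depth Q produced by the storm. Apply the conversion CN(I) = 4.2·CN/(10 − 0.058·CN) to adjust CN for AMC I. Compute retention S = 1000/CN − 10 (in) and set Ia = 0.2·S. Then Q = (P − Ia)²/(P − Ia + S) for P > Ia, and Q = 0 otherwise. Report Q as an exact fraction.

Q = 0 in ≈ 0.000 in

Adjust CN=62 to AMC I: 4.2·62/(10 − 0.058·62) → (1302/5) ÷ (1601/250) = 65100/1601 ≈ 40.662
S = 1000/(65100/1601) − 10 = 9500/651 in ≈ 14.593 in
Ia = 0.2·(9500/651) = 1900/651 in ≈ 2.919 in
P = 2.530 ≤ Ia = 2.919 in: entire storm abstracted, Q = 0.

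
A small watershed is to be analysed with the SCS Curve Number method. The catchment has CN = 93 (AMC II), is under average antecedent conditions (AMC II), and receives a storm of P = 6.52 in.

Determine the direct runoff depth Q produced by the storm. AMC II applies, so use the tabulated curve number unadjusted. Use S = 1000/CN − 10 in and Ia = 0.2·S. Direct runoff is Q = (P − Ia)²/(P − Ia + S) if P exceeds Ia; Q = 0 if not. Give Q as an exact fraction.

Q = 219306481/38499675 in ≈ 5.696 in

CN(II) = 93; AMC II needs no correction.
Max retention: S = 1000/93 − 10 = 70/93 in (≈ 0.753 in)
Ia = 0.2·(70/93) = 14/93 in ≈ 0.151 in
P − Ia = 6.520 − 0.151 = 14809/2325 ≈ 6.369 in (> 0, runoff occurs)
Q: (14809/2325)² ÷ (16559/2325) = 219306481/38499675 in (≈ 5.696 in)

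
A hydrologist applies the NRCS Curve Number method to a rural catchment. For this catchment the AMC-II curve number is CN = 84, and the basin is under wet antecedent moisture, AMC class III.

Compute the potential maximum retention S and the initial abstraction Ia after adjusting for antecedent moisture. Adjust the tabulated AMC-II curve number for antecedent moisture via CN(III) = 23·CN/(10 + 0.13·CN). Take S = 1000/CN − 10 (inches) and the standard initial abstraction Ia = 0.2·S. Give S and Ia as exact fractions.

S = 400/483 in ≈ 0.828 in; Ia = 80/483 in ≈ 0.166 in

CN(III) from CN(II)=84: (23·84)/(10 + 0.13·84) = 48300/523 ≈ 92.352
S = 1000/(48300/523) − 10 = 400/483 in ≈ 0.828 in
Ia = 0.2·(400/483) = 80/483 in ≈ 0.166 in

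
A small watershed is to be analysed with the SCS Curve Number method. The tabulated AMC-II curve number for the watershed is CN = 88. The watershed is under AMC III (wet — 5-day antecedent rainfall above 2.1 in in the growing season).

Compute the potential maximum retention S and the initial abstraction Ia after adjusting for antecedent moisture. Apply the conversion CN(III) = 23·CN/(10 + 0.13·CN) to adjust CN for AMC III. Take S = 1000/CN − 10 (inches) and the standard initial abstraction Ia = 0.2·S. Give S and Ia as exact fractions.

S = 150/253 in ≈ 0.593 in; Ia = 30/253 in ≈ 0.119 in

Adjust CN=88 to AMC III: 23·88/(10 + 0.13·88) → 2024 ÷ (536/25) = 6325/67 ≈ 94.403
Retention S: 1000/CN − 10 with CN=94.403 → S = 150/253 ≈ 0.593 in
Ia = 0.2S: 0.2·0.593 = 0.119 in (exactly 30/253)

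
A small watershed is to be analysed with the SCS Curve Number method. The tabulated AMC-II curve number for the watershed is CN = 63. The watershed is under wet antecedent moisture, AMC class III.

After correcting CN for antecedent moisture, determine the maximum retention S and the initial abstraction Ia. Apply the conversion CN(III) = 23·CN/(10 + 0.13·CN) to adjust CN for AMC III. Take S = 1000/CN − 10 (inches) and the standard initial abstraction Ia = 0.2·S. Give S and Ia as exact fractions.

S = 3700/1449 in ≈ 2.553 in; Ia = 740/1449 in ≈ 0.511 in

Adjust CN=63 to AMC III: 23·63/(10 + 0.13·63) → 1449 ÷ (1819/100) = 144900/1819 ≈ 79.659
Max retention: S = 1000/(144900/1819) − 10 = 3700/1449 in (≈ 2.553 in)
Initial abstraction Ia = S/5 = (3700/1449)/5 = 740/1449 ≈ 0.511 in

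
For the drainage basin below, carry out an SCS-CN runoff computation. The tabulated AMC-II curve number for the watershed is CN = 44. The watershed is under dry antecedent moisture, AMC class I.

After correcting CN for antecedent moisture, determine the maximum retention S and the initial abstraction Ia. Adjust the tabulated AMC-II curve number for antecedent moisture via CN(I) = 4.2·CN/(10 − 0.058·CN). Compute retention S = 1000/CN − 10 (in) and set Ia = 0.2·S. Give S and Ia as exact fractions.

S = 1000/33 in ≈ 30.303 in; Ia = 200/33 in ≈ 6.061 in

Dry (AMC I): CN(I) = 4.2·44/(10 − 0.058·44) = (924/5)/(931/125) = 3300/133 ≈ 24.812
Max retention: S = 1000/(3300/133) − 10 = 1000/33 in (≈ 30.303 in)
Initial abstraction Ia = S/5 = (1000/33)/5 = 200/33 ≈ 6.061 in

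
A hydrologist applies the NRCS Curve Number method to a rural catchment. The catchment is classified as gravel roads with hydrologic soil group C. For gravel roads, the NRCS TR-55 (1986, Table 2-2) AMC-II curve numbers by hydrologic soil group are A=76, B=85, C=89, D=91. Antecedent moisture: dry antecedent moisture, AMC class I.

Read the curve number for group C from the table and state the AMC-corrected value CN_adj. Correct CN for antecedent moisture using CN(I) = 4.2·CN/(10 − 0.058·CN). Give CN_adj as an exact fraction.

CN_adj = 186900/2419 ≈ 77.263

NRCS table: gravel roads, soil group C → CN(II) = 89
Adjust CN=89 to AMC I: 4.2·89/(10 − 0.058·89) → (1869/5) ÷ (2419/500) = 186900/2419 ≈ 77.263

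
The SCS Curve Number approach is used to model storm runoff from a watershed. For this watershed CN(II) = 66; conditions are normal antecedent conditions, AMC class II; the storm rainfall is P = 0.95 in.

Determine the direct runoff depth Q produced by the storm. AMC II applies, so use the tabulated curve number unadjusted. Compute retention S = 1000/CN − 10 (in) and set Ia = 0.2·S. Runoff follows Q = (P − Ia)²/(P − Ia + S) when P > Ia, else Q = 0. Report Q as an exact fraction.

CN(II) = 66; AMC II needs no correction.
S = 1000/66 − 10 = 170/33 in ≈ 5.152 in
Ia = 0.2S: 0.2·5.152 = 1.030 in (exactly 34/33)
P = 0.950 ≤ Ia = 1.030 in: entire storm abstracted, Q = 0.

Q = 0 in ≈ 0.000 in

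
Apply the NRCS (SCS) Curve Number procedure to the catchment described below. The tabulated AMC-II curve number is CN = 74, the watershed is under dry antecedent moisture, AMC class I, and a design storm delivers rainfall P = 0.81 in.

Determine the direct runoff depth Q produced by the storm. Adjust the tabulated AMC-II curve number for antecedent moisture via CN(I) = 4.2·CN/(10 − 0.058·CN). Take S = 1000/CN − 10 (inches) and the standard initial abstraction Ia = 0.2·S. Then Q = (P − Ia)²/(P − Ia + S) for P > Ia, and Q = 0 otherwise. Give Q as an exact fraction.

Q = 0 in ≈ 0.000 in

Dry (AMC I): CN(I) = 4.2·74/(10 − 0.058·74) = (1554/5)/(1427/250) = 77700/1427 ≈ 54.450
Max retention: S = 1000/(77700/1427) − 10 = 6500/777 in (≈ 8.366 in)
Ia = 0.2S: 0.2·8.366 = 1.673 in (exactly 1300/777)
P = 0.810 ≤ Ia = 1.673 in: entire storm abstracted, Q = 0.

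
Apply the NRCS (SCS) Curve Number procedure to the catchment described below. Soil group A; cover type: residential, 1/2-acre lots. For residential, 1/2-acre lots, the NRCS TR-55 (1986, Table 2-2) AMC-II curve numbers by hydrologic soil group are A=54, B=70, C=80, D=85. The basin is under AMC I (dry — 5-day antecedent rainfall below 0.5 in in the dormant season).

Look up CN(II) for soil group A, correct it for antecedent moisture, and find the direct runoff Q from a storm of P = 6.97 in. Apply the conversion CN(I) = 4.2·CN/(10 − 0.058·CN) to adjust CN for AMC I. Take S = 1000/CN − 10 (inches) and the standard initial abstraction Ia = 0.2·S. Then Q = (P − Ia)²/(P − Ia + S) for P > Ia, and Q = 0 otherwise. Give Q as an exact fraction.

NRCS table: residential, 1/2-acre lots, soil group A → CN(II) = 54
Dry (AMC I): CN(I) = 4.2·54/(10 − 0.058·54) = (1134/5)/(1717/250) = 56700/1717 ≈ 33.023
Retention S: 1000/CN − 10 with CN=33.023 → S = 11500/567 ≈ 20.282 in
Initial abstraction Ia = S/5 = (11500/567)/5 = 2300/567 ≈ 4.056 in
Since P=6.970 > Ia=4.056: effective rainfall P−Ia = 165199/56700 in
Q = (165199/56700)²/((165199/56700) + 11500/567) = (27290709601/3214890000)/(1315199/56700) = 27290709601/74571783300 in ≈ 0.366 in

Q = 27290709601/74571783300 in ≈ 0.366 in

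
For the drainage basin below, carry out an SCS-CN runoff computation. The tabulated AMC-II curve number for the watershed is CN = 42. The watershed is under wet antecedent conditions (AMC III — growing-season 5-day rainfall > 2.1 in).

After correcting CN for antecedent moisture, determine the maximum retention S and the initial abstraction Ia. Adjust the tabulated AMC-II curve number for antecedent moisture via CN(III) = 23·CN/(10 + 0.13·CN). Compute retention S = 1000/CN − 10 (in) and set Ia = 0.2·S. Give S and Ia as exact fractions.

S = 2900/483 in ≈ 6.004 in; Ia = 580/483 in ≈ 1.201 in

Wet (AMC III): CN(III) = 23·42/(10 + 0.13·42) = 966/(773/50) = 48300/773 ≈ 62.484
S = 1000/(48300/773) − 10 = 2900/483 in ≈ 6.004 in
Ia = 0.2S: 0.2·6.004 = 1.201 in (exactly 580/483)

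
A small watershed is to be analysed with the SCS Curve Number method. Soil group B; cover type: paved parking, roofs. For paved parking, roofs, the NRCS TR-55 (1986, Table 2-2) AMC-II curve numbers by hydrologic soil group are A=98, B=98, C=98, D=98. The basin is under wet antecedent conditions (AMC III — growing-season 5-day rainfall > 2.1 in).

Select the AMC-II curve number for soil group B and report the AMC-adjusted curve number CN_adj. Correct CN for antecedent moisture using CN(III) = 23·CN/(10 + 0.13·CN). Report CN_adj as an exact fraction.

NRCS table: paved parking, roofs, soil group B → CN(II) = 98
CN(III) from CN(II)=98: (23·98)/(10 + 0.13·98) = 112700/1137 ≈ 99.120

CN_adj = 112700/1137 ≈ 99.120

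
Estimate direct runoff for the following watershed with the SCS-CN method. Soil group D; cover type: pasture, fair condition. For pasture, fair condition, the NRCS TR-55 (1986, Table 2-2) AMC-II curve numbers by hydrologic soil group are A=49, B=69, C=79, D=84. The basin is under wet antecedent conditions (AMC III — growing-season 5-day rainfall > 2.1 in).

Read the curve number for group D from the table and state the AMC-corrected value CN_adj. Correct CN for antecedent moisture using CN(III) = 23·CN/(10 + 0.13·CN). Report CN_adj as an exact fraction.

CN_adj = 48300/523 ≈ 92.352

NRCS table: pasture, fair condition, soil group D → CN(II) = 84
Adjust CN=84 to AMC III: 23·84/(10 + 0.13·84) → 1932 ÷ (523/25) = 48300/523 ≈ 92.352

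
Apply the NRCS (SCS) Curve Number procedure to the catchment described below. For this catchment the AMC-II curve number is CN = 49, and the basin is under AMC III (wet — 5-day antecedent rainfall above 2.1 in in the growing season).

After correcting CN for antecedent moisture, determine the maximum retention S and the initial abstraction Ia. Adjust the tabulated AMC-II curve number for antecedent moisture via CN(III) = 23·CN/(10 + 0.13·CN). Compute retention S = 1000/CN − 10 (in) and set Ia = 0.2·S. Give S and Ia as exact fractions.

S = 5100/1127 in ≈ 4.525 in; Ia = 1020/1127 in ≈ 0.905 in

Wet (AMC III): CN(III) = 23·49/(10 + 0.13·49) = 1127/(1637/100) = 112700/1637 ≈ 68.845
S = 1000/(112700/1637) − 10 = 5100/1127 in ≈ 4.525 in
Ia = 0.2S: 0.2·4.525 = 0.905 in (exactly 1020/1127)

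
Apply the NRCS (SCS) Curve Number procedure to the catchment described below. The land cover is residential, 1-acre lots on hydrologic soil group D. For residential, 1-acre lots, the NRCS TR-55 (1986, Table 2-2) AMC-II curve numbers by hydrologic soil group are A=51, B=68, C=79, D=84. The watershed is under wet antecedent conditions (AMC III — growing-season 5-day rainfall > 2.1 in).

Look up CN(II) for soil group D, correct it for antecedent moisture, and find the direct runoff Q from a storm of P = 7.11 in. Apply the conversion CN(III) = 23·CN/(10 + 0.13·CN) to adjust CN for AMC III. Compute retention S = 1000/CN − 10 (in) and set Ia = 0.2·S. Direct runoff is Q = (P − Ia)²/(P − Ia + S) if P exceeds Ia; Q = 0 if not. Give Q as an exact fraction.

NRCS table: residential, 1-acre lots, soil group D → CN(II) = 84
Wet (AMC III): CN(III) = 23·84/(10 + 0.13·84) = 1932/(523/25) = 48300/523 ≈ 92.352
S = 1000/(48300/523) − 10 = 400/483 in ≈ 0.828 in
Ia = 0.2·(400/483) = 80/483 in ≈ 0.166 in
Excess rainfall: 7.110 − 0.166 = 6.944 in; P > Ia so Q > 0
Runoff Q = (P−Ia)²/(P−Ia+S) = (6.944)²/(6.944+0.828) = 112501880569/18132447900 ≈ 6.204 in

Q = 112501880569/18132447900 in ≈ 6.204 in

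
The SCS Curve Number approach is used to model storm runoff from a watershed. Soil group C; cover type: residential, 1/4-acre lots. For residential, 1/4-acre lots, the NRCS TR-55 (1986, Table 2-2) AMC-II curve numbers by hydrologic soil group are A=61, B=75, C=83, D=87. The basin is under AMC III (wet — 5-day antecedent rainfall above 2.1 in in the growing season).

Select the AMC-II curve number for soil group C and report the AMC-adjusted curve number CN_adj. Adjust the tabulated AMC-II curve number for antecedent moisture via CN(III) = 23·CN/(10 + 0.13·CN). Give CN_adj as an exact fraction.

NRCS table: residential, 1/4-acre lots, soil group C → CN(II) = 83
CN(III) from CN(II)=83: (23·83)/(10 + 0.13·83) = 190900/2079 ≈ 91.823

CN_adj = 190900/2079 ≈ 91.823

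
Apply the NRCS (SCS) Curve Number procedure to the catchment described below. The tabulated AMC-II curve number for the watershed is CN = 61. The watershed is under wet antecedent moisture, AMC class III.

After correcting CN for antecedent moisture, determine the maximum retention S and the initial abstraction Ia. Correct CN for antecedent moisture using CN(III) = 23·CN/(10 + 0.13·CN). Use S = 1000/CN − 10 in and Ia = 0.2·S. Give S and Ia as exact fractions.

S = 3900/1403 in ≈ 2.780 in; Ia = 780/1403 in ≈ 0.556 in

CN(III) from CN(II)=61: (23·61)/(10 + 0.13·61) = 140300/1793 ≈ 78.249
S = 1000/(140300/1793) − 10 = 3900/1403 in ≈ 2.780 in
Ia = 0.2S: 0.2·2.780 = 0.556 in (exactly 780/1403)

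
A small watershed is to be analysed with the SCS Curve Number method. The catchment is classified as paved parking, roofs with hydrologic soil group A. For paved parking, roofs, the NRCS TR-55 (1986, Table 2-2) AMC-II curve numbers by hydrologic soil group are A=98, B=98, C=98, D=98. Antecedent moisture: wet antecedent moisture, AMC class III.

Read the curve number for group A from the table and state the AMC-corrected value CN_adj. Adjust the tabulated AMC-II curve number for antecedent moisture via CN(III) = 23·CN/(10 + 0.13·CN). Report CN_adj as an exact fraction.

NRCS table: paved parking, roofs, soil group A → CN(II) = 98
Wet (AMC III): CN(III) = 23·98/(10 + 0.13·98) = 2254/(1137/50) = 112700/1137 ≈ 99.120

CN_adj = 112700/1137 ≈ 99.120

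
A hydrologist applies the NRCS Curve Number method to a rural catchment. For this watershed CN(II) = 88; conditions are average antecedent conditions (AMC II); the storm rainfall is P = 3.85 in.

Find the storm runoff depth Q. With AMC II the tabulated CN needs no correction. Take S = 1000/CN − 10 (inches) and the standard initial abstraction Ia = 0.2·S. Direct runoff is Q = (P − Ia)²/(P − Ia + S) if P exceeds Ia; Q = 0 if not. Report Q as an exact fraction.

Average conditions: CN = 88 (no AMC adjustment).
S = 1000/88 − 10 = 15/11 in ≈ 1.364 in
Ia = 0.2S: 0.2·1.364 = 0.273 in (exactly 3/11)
P − Ia = 3.850 − 0.273 = 787/220 ≈ 3.577 in (> 0, runoff occurs)
Q = (787/220)²/((787/220) + 15/11) = (619369/48400)/(1087/220) = 619369/239140 in ≈ 2.590 in

Q = 619369/239140 in ≈ 2.590 in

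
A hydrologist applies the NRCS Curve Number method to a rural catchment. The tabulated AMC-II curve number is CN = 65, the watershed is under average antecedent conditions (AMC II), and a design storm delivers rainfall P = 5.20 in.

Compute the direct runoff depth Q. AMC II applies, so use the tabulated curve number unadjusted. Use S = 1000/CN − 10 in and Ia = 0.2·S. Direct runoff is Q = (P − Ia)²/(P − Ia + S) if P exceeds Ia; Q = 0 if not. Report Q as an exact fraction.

Average conditions: CN = 65 (no AMC adjustment).
Max retention: S = 1000/65 − 10 = 70/13 in (≈ 5.385 in)
Ia = 0.2·(70/13) = 14/13 in ≈ 1.077 in
P − Ia = 5.200 − 1.077 = 268/65 ≈ 4.123 in (> 0, runoff occurs)
Runoff Q = (P−Ia)²/(P−Ia+S) = (4.123)²/(4.123+5.385) = 35912/20085 ≈ 1.788 in

Q = 35912/20085 in ≈ 1.788 in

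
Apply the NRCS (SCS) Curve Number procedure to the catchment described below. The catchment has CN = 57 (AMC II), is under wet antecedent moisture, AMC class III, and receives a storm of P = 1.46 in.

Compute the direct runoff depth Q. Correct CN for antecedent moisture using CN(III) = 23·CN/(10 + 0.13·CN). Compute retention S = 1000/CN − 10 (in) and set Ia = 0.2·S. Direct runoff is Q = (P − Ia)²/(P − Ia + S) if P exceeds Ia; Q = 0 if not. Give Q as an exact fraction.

Wet (AMC III): CN(III) = 23·57/(10 + 0.13·57) = 1311/(1741/100) = 131100/1741 ≈ 75.302
Retention S: 1000/CN − 10 with CN=75.302 → S = 4300/1311 ≈ 3.280 in
Ia = 0.2·(4300/1311) = 860/1311 in ≈ 0.656 in
Excess rainfall: 1.460 − 0.656 = 0.804 in; P > Ia so Q > 0
Q = (52703/65550)²/((52703/65550) + 4300/1311) = (2777606209/4296802500)/(267703/65550) = 2777606209/17547931650 in ≈ 0.158 in

Q = 2777606209/17547931650 in ≈ 0.158 in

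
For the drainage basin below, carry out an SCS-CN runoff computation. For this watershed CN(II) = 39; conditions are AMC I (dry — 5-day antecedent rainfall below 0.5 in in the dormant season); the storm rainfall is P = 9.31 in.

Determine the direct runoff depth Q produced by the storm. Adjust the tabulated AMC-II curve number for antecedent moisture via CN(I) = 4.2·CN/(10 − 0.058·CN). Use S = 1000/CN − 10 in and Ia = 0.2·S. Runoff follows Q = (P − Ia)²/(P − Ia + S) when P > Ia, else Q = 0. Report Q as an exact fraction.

Adjust CN=39 to AMC I: 4.2·39/(10 − 0.058·39) → (819/5) ÷ (3869/500) = 81900/3869 ≈ 21.168
Retention S: 1000/CN − 10 with CN=21.168 → S = 30500/819 ≈ 37.241 in
Ia = 0.2·(30500/819) = 6100/819 in ≈ 7.448 in
P − Ia = 9.310 − 7.448 = 152489/81900 ≈ 1.862 in (> 0, runoff occurs)
Q: (152489/81900)² ÷ (3202489/81900) = 23252895121/262283849100 in (≈ 0.089 in)

Q = 23252895121/262283849100 in ≈ 0.089 in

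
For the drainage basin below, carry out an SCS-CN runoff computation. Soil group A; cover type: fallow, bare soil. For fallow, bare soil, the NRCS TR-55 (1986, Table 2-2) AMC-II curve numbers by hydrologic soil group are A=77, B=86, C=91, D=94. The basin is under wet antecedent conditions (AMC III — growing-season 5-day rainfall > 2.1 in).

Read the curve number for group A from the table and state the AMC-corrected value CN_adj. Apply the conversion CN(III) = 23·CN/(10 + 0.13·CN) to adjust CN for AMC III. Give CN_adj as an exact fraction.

CN_adj = 7700/87 ≈ 88.506

NRCS table: fallow, bare soil, soil group A → CN(II) = 77
Wet (AMC III): CN(III) = 23·77/(10 + 0.13·77) = 1771/(2001/100) = 7700/87 ≈ 88.506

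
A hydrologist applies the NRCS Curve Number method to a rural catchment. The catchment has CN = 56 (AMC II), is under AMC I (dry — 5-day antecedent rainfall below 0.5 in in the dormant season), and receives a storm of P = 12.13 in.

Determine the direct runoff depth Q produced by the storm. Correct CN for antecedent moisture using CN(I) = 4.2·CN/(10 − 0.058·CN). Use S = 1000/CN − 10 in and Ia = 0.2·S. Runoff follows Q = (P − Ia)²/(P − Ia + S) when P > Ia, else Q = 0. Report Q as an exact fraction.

Q = 15205602721/5855171700 in ≈ 2.597 in

Dry (AMC I): CN(I) = 4.2·56/(10 − 0.058·56) = (1176/5)/(844/125) = 7350/211 ≈ 34.834
Retention S: 1000/CN − 10 with CN=34.834 → S = 2750/147 ≈ 18.707 in
Initial abstraction Ia = S/5 = (2750/147)/5 = 550/147 ≈ 3.741 in
P − Ia = 12.130 − 3.741 = 123311/14700 ≈ 8.389 in (> 0, runoff occurs)
Runoff Q = (P−Ia)²/(P−Ia+S) = (8.389)²/(8.389+18.707) = 15205602721/5855171700 ≈ 2.597 in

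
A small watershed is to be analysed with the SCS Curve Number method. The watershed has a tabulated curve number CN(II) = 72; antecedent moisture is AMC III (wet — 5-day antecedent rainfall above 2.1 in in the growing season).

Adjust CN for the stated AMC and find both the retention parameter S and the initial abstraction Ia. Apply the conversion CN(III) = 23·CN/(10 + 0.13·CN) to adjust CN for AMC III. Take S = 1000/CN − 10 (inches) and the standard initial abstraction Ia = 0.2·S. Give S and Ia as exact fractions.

Adjust CN=72 to AMC III: 23·72/(10 + 0.13·72) → 1656 ÷ (484/25) = 10350/121 ≈ 85.537
Retention S: 1000/CN − 10 with CN=85.537 → S = 350/207 ≈ 1.691 in
Ia = 0.2·(350/207) = 70/207 in ≈ 0.338 in

S = 350/207 in ≈ 1.691 in; Ia = 70/207 in ≈ 0.338 in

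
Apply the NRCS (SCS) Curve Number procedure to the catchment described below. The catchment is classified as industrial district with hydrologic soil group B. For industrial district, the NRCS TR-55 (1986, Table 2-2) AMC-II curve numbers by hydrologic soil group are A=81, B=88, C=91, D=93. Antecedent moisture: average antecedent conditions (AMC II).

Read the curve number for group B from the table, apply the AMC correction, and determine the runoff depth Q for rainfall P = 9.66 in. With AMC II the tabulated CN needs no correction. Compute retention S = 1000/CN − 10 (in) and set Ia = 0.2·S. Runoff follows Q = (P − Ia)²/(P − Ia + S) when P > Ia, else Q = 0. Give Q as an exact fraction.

NRCS table: industrial district, soil group B → CN(II) = 88
AMC II — tabulated CN = 88 applies directly.
Retention S: 1000/CN − 10 with CN=88.000 → S = 15/11 ≈ 1.364 in
Ia = 0.2·(15/11) = 3/11 in ≈ 0.273 in
Since P=9.660 > Ia=0.273: effective rainfall P−Ia = 5163/550 in
Q: (5163/550)² ÷ (5913/550) = 2961841/361350 in (≈ 8.197 in)

Q = 2961841/361350 in ≈ 8.197 in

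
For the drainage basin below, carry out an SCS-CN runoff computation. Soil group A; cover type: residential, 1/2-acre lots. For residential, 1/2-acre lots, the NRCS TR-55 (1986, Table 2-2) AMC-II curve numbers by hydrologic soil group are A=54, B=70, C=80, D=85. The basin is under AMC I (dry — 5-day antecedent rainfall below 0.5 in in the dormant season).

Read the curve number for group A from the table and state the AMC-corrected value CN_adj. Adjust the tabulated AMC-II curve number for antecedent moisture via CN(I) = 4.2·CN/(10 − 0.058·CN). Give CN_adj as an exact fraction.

NRCS table: residential, 1/2-acre lots, soil group A → CN(II) = 54
Dry (AMC I): CN(I) = 4.2·54/(10 − 0.058·54) = (1134/5)/(1717/250) = 56700/1717 ≈ 33.023

CN_adj = 56700/1717 ≈ 33.023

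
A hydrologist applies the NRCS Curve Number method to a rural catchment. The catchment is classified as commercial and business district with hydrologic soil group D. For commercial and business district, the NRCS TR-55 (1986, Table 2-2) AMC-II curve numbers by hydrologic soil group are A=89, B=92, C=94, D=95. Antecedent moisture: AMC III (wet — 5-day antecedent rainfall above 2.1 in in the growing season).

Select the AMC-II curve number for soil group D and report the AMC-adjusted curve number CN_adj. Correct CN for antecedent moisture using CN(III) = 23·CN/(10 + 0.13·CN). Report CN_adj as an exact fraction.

CN_adj = 43700/447 ≈ 97.763

NRCS table: commercial and business district, soil group D → CN(II) = 95
Adjust CN=95 to AMC III: 23·95/(10 + 0.13·95) → 2185 ÷ (447/20) = 43700/447 ≈ 97.763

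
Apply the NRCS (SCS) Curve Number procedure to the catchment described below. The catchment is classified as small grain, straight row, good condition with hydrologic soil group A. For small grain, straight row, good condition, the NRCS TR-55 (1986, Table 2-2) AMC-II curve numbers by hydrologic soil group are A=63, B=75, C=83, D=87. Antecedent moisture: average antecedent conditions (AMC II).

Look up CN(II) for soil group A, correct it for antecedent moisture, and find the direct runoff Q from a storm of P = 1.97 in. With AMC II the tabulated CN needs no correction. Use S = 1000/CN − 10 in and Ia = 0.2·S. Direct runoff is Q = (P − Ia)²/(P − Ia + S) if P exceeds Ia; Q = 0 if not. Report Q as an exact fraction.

NRCS table: small grain, straight row, good condition, soil group A → CN(II) = 63
CN(II) = 63; AMC II needs no correction.
Retention S: 1000/CN − 10 with CN=63.000 → S = 370/63 ≈ 5.873 in
Ia = 0.2S: 0.2·5.873 = 1.175 in (exactly 74/63)
P − Ia = 1.970 − 1.175 = 5011/6300 ≈ 0.795 in (> 0, runoff occurs)
Q: (5011/6300)² ÷ (42011/6300) = 25110121/264669300 in (≈ 0.095 in)

Q = 25110121/264669300 in ≈ 0.095 in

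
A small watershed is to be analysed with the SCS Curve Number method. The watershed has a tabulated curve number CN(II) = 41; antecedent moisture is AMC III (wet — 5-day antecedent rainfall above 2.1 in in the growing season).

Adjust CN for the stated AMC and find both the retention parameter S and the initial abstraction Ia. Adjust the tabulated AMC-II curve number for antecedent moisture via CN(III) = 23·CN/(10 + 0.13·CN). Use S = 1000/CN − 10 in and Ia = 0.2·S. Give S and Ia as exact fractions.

Wet (AMC III): CN(III) = 23·41/(10 + 0.13·41) = 943/(1533/100) = 94300/1533 ≈ 61.513
Retention S: 1000/CN − 10 with CN=61.513 → S = 5900/943 ≈ 6.257 in
Initial abstraction Ia = S/5 = (5900/943)/5 = 1180/943 ≈ 1.251 in

S = 5900/943 in ≈ 6.257 in; Ia = 1180/943 in ≈ 1.251 in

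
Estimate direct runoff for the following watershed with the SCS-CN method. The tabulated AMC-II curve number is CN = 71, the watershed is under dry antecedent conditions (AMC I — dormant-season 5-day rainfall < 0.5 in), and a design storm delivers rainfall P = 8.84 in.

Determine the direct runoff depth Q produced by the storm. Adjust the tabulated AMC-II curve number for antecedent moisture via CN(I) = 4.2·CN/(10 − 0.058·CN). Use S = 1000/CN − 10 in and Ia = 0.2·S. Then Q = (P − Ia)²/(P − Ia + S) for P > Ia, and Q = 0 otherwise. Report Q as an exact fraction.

Dry (AMC I): CN(I) = 4.2·71/(10 − 0.058·71) = (1491/5)/(2941/500) = 149100/2941 ≈ 50.697
Retention S: 1000/CN − 10 with CN=50.697 → S = 14500/1491 ≈ 9.725 in
Ia = 0.2S: 0.2·9.725 = 1.945 in (exactly 2900/1491)
Since P=8.840 > Ia=1.945: effective rainfall P−Ia = 257011/37275 in
Runoff Q = (P−Ia)²/(P−Ia+S) = (6.895)²/(6.895+9.725) = 66054654121/23092272525 ≈ 2.860 in

Q = 66054654121/23092272525 in ≈ 2.860 in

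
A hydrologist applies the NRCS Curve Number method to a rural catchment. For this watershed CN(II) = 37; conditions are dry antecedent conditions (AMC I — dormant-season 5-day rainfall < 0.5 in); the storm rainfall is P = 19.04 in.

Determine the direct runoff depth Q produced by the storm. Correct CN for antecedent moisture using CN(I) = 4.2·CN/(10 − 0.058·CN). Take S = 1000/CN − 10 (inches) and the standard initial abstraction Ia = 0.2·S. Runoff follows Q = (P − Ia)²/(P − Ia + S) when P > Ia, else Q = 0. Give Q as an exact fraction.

Q = 25563136/11010275 in ≈ 2.322 in

Dry (AMC I): CN(I) = 4.2·37/(10 − 0.058·37) = (777/5)/(3927/500) = 3700/187 ≈ 19.786
Retention S: 1000/CN − 10 with CN=19.786 → S = 1500/37 ≈ 40.541 in
Ia = 0.2S: 0.2·40.541 = 8.108 in (exactly 300/37)
Excess rainfall: 19.040 − 8.108 = 10.932 in; P > Ia so Q > 0
Q: (10112/925)² ÷ (47612/925) = 25563136/11010275 in (≈ 2.322 in)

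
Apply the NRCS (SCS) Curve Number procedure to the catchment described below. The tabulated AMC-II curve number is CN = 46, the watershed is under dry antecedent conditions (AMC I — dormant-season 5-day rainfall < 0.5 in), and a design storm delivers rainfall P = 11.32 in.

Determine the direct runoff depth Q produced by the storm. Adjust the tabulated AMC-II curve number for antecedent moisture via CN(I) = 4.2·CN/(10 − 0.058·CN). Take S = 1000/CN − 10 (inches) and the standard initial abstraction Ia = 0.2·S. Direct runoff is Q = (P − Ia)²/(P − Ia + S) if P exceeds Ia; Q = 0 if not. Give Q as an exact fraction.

Adjust CN=46 to AMC I: 4.2·46/(10 − 0.058·46) → (966/5) ÷ (1833/250) = 16100/611 ≈ 26.350
S = 1000/(16100/611) − 10 = 4500/161 in ≈ 27.950 in
Ia = 0.2S: 0.2·27.950 = 5.590 in (exactly 900/161)
Excess rainfall: 11.320 − 5.590 = 5.730 in; P > Ia so Q > 0
Runoff Q = (P−Ia)²/(P−Ia+S) = (5.730)²/(5.730+27.950) = 531901969/545641075 ≈ 0.975 in

Q = 531901969/545641075 in ≈ 0.975 in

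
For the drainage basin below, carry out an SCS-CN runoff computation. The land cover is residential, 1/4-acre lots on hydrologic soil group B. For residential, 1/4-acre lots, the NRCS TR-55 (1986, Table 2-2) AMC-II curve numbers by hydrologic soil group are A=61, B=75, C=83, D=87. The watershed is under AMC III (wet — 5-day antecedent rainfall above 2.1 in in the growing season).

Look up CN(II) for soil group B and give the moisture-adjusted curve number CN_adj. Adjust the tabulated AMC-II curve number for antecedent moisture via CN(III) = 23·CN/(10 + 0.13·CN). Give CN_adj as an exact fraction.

CN_adj = 6900/79 ≈ 87.342

NRCS table: residential, 1/4-acre lots, soil group B → CN(II) = 75
Wet (AMC III): CN(III) = 23·75/(10 + 0.13·75) = 1725/(79/4) = 6900/79 ≈ 87.342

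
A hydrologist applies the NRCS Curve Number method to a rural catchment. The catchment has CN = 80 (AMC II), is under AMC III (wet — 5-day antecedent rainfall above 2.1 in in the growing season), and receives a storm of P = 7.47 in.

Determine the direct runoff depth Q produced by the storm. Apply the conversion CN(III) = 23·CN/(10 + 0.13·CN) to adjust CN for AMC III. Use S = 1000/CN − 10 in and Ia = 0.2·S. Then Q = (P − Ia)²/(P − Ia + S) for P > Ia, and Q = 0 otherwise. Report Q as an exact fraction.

Wet (AMC III): CN(III) = 23·80/(10 + 0.13·80) = 1840/(102/5) = 4600/51 ≈ 90.196
S = 1000/(4600/51) − 10 = 25/23 in ≈ 1.087 in
Initial abstraction Ia = S/5 = (25/23)/5 = 5/23 ≈ 0.217 in
Excess rainfall: 7.470 − 0.217 = 7.253 in; P > Ia so Q > 0
Runoff Q = (P−Ia)²/(P−Ia+S) = (7.253)²/(7.253+1.087) = 278255761/44116300 ≈ 6.307 in

Q = 278255761/44116300 in ≈ 6.307 in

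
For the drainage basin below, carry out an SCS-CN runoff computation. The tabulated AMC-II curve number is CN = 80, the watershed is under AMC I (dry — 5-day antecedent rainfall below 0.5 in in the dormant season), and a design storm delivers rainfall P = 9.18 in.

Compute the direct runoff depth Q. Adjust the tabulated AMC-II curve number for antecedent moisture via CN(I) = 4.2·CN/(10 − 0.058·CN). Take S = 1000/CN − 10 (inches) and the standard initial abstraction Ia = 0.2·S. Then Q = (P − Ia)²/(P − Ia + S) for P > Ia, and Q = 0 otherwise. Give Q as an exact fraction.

Adjust CN=80 to AMC I: 4.2·80/(10 − 0.058·80) → 336 ÷ (134/25) = 4200/67 ≈ 62.687
Retention S: 1000/CN − 10 with CN=62.687 → S = 125/21 ≈ 5.952 in
Ia = 0.2·(125/21) = 25/21 in ≈ 1.190 in
Since P=9.180 > Ia=1.190: effective rainfall P−Ia = 8389/1050 in
Q: (8389/1050)² ÷ (14639/1050) = 70375321/15370950 in (≈ 4.578 in)

Q = 70375321/15370950 in ≈ 4.578 in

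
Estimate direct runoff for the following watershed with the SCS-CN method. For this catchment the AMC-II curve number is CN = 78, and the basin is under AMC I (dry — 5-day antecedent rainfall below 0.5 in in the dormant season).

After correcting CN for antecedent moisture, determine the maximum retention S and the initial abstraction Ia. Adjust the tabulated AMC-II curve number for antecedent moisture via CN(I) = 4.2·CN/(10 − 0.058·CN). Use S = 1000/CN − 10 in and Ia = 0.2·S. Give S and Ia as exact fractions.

Dry (AMC I): CN(I) = 4.2·78/(10 − 0.058·78) = (1638/5)/(1369/250) = 81900/1369 ≈ 59.825
Max retention: S = 1000/(81900/1369) − 10 = 5500/819 in (≈ 6.716 in)
Initial abstraction Ia = S/5 = (5500/819)/5 = 1100/819 ≈ 1.343 in

S = 5500/819 in ≈ 6.716 in; Ia = 1100/819 in ≈ 1.343 in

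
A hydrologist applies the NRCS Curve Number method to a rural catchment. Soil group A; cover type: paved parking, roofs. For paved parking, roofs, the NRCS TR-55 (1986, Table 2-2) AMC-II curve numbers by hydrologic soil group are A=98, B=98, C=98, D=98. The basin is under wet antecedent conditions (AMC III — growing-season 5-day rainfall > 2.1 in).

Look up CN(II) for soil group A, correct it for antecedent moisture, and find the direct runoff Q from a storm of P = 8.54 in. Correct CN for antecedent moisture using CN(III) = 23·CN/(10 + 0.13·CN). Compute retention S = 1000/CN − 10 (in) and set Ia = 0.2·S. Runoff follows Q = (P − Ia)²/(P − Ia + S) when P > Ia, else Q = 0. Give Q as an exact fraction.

NRCS table: paved parking, roofs, soil group A → CN(II) = 98
CN(III) from CN(II)=98: (23·98)/(10 + 0.13·98) = 112700/1137 ≈ 99.120
S = 1000/(112700/1137) − 10 = 100/1127 in ≈ 0.089 in
Initial abstraction Ia = S/5 = (100/1127)/5 = 20/1127 ≈ 0.018 in
Since P=8.540 > Ia=0.018: effective rainfall P−Ia = 480229/56350 in
Runoff Q = (P−Ia)²/(P−Ia+S) = (8.522)²/(8.522+0.089) = 230619892441/27342654150 ≈ 8.434 in

Q = 230619892441/27342654150 in ≈ 8.434 in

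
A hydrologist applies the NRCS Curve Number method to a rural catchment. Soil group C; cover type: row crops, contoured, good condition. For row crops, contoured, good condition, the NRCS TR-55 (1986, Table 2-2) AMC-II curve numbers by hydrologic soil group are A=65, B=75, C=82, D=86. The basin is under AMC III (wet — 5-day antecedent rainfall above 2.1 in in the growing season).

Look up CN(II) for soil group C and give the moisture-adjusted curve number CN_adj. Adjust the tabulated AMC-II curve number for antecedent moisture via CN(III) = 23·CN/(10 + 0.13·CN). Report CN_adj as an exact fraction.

CN_adj = 94300/1033 ≈ 91.288

NRCS table: row crops, contoured, good condition, soil group C → CN(II) = 82
Wet (AMC III): CN(III) = 23·82/(10 + 0.13·82) = 1886/(1033/50) = 94300/1033 ≈ 91.288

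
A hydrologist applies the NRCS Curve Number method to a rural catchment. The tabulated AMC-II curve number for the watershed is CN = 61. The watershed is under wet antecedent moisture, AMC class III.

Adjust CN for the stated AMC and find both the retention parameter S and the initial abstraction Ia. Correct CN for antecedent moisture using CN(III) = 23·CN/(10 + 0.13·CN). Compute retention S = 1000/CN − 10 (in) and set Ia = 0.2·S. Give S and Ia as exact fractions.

CN(III) from CN(II)=61: (23·61)/(10 + 0.13·61) = 140300/1793 ≈ 78.249
Retention S: 1000/CN − 10 with CN=78.249 → S = 3900/1403 ≈ 2.780 in
Ia = 0.2·(3900/1403) = 780/1403 in ≈ 0.556 in

S = 3900/1403 in ≈ 2.780 in; Ia = 780/1403 in ≈ 0.556 in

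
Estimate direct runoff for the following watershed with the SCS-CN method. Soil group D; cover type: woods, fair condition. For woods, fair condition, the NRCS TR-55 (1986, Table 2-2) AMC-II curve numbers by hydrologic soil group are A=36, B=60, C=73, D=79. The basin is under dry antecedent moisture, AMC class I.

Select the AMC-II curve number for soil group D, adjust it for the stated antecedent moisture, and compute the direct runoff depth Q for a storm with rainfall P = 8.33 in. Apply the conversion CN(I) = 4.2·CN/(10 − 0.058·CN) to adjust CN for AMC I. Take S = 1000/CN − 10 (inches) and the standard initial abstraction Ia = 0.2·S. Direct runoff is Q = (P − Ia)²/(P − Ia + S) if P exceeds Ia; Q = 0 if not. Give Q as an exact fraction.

NRCS table: woods, fair condition, soil group D → CN(II) = 79
CN(I) from CN(II)=79: (4.2·79)/(10 − 0.058·79) = 7900/129 ≈ 61.240
Max retention: S = 1000/(7900/129) − 10 = 500/79 in (≈ 6.329 in)
Ia = 0.2·(500/79) = 100/79 in ≈ 1.266 in
Excess rainfall: 8.330 − 1.266 = 7.064 in; P > Ia so Q > 0
Runoff Q = (P−Ia)²/(P−Ia+S) = (7.064)²/(7.064+6.329) = 3114421249/835875300 ≈ 3.726 in

Q = 3114421249/835875300 in ≈ 3.726 in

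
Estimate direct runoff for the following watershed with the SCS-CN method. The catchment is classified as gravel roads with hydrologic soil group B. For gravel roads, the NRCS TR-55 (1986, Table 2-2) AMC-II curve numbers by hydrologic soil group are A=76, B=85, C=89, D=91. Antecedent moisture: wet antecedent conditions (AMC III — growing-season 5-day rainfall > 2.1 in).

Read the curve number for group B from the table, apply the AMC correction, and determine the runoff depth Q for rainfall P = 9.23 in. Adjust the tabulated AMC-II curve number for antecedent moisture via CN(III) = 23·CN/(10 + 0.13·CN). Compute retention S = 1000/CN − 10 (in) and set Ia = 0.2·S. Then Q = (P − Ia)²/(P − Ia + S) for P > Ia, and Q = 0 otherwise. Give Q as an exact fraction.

NRCS table: gravel roads, soil group B → CN(II) = 85
CN(III) from CN(II)=85: (23·85)/(10 + 0.13·85) = 39100/421 ≈ 92.874
Retention S: 1000/CN − 10 with CN=92.874 → S = 300/391 ≈ 0.767 in
Initial abstraction Ia = S/5 = (300/391)/5 = 60/391 ≈ 0.153 in
Excess rainfall: 9.230 − 0.153 = 9.077 in; P > Ia so Q > 0
Q: (354893/39100)² ÷ (384893/39100) = 125949041449/15049316300 in (≈ 8.369 in)

Q = 125949041449/15049316300 in ≈ 8.369 in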